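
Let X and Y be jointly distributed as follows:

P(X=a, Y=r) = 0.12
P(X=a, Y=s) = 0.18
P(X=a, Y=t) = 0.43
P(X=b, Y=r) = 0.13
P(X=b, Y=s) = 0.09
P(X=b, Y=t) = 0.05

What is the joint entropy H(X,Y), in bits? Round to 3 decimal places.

2.247 bits

H(X,Y) = −Σ p(x,y)·log₂ p(x,y) over all 6 cells.
  cell (a,r): −0.12·log₂0.12 = 0.3671
  cell (a,s): −0.18·log₂0.18 = 0.4453
  cell (a,t): −0.43·log₂0.43 = 0.5236
  cell (b,r): −0.13·log₂0.13 = 0.3826
  cell (b,s): −0.09·log₂0.09 = 0.3127
  cell (b,t): −0.05·log₂0.05 = 0.2161
Sum = 2.247 bits.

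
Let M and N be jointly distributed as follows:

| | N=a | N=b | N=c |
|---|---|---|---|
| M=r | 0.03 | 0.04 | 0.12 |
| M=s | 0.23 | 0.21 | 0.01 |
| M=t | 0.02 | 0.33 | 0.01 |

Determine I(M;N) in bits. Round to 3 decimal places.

Marginals: p(M) = (0.1900, 0.4500, 0.3600), p(N) = (0.2800, 0.5800, 0.1400).
I(M;N) = Σ p(x,y)·log₂[p(x,y)/(p(x)p(y))].
  (r,a): 0.03·log₂(0.5639) = -0.0248
  (r,b): 0.04·log₂(0.3630) = -0.0585
  (r,c): 0.12·log₂(4.5113) = 0.2608
  (s,a): 0.23·log₂(1.8254) = 0.1997
  (s,b): 0.21·log₂(0.8046) = -0.0659
  (s,c): 0.01·log₂(0.1587) = -0.0266
  (t,a): 0.02·log₂(0.1984) = -0.0467
  (t,b): 0.33·log₂(1.5805) = 0.2179
  (t,c): 0.01·log₂(0.1984) = -0.0233
Sum = 0.433 bits.

0.433 bits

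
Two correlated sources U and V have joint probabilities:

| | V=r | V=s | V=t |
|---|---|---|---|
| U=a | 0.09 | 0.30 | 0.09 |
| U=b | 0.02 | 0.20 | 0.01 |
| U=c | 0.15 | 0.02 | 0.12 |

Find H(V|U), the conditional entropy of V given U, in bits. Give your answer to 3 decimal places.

Chain rule: H(V|U) = H(U,V) − H(U).
Marginals: p(U) = (0.4800, 0.2300, 0.2900), p(V) = (0.2600, 0.5200, 0.2200).
H(U,V) = 2.6806 bits; H(U) = 1.5138 bits.
H(V|U) = 2.6806 − 1.5138 = 1.167 bits.

1.167 bits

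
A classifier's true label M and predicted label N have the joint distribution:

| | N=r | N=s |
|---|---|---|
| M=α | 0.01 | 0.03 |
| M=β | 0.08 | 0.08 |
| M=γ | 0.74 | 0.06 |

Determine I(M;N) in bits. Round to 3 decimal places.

Marginals: p(M) = (0.0400, 0.1600, 0.8000), p(N) = (0.8300, 0.1700).
I(M;N) = H(M) + H(N) − H(M,N).
H(M) = 0.8663, H(N) = 0.6577, H(M,N) = 1.3662.
I(M;N) = 0.8663 + 0.6577 − 1.3662 = 0.158 bits.

0.158 bits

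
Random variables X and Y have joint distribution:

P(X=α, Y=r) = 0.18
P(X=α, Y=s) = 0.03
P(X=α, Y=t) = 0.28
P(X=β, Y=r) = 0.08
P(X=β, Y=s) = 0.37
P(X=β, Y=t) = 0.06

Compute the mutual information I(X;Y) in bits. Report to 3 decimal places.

0.386 bits

Marginals: p(X) = (0.4900, 0.5100), p(Y) = (0.2600, 0.4000, 0.3400).
I(X;Y) = Σ p(x,y)·log₂[p(x,y)/(p(x)p(y))].
  (α,r): 0.18·log₂(1.4129) = 0.0898
  (α,s): 0.03·log₂(0.1531) = -0.0812
  (α,t): 0.28·log₂(1.6807) = 0.2097
  (β,r): 0.08·log₂(0.6033) = -0.0583
  (β,s): 0.37·log₂(1.8137) = 0.3178
  (β,t): 0.06·log₂(0.3460) = -0.0919
Sum = 0.386 bits.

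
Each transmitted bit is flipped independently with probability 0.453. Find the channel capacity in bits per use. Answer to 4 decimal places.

0.0064 bits

Binary symmetric channel: C = 1 − h₂(ε) where h₂ is the binary entropy function.
h₂(0.453) = −0.453·log₂0.453 − 0.547·log₂0.547 = 0.9936.
C = 1 − 0.9936 = 0.0064 bits per channel use.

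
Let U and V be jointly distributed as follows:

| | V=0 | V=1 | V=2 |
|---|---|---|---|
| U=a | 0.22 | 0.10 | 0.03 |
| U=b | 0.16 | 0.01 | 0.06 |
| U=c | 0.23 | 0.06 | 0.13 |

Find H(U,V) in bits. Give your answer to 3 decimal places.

2.811 bits

H(U,V) = −Σ p(x,y)·log₂ p(x,y) over all 9 cells.
  cell (a,0): −0.22·log₂0.22 = 0.4806
  cell (a,1): −0.10·log₂0.10 = 0.3322
  cell (a,2): −0.03·log₂0.03 = 0.1518
  cell (b,0): −0.16·log₂0.16 = 0.4230
  cell (b,1): −0.01·log₂0.01 = 0.0664
  cell (b,2): −0.06·log₂0.06 = 0.2435
  cell (c,0): −0.23·log₂0.23 = 0.4877
  cell (c,1): −0.06·log₂0.06 = 0.2435
  cell (c,2): −0.13·log₂0.13 = 0.3826
Sum = 2.811 bits.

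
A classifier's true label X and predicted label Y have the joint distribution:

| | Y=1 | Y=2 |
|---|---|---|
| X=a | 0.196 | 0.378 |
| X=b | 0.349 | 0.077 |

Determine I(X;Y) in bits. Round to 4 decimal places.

Marginals: p(X) = (0.5740, 0.4260), p(Y) = (0.5450, 0.4550).
I(X;Y) = Σ p(x,y)·log₂[p(x,y)/(p(x)p(y))].
  (a,1): 0.196·log₂(0.6265) = -0.13221
  (a,2): 0.378·log₂(1.4473) = 0.20162
  (b,1): 0.349·log₂(1.5032) = 0.20523
  (b,2): 0.077·log₂(0.3973) = -0.10255
Sum = 0.1721 bits.

0.1721 bits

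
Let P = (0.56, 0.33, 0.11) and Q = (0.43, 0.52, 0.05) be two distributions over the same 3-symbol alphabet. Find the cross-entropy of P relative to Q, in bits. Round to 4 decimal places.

1.4686 bits

H(P,Q) = −Σ p·log₂ q.
  −0.56·log₂(0.43) = 0.68185
  −0.33·log₂(0.52) = 0.31133
  −0.11·log₂(0.05) = 0.47541
H(P,Q) = 1.4686 bits.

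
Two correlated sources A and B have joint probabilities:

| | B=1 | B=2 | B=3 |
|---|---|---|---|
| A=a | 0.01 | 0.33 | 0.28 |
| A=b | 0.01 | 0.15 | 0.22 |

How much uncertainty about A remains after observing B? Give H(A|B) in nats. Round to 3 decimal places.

Marginals: p(A) = (0.6200, 0.3800), p(B) = (0.0200, 0.4800, 0.5000).
H(A|B) = Σ p(B) · H(A|B=·).
  B=1: p=0.0200, H(A|B=1) = 0.6931
  B=2: p=0.4800, H(A|B=2) = 0.6211
  B=3: p=0.5000, H(A|B=3) = 0.6859
Weighted sum = 0.655 nats.

0.655 nats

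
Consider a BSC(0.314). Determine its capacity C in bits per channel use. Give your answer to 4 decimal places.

0.1023 bits

Binary symmetric channel: C = 1 − h₂(ε) where h₂ is the binary entropy function.
h₂(0.314) = −0.314·log₂0.314 − 0.686·log₂0.686 = 0.8977.
C = 1 − 0.8977 = 0.1023 bits per channel use.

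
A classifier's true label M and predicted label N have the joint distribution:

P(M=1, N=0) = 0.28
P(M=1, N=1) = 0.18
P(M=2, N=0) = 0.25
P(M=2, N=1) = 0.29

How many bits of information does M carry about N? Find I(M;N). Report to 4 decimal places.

Marginals: p(M) = (0.4600, 0.5400), p(N) = (0.5300, 0.4700).
I(M;N) = Σ p(x,y)·log₂[p(x,y)/(p(x)p(y))].
  (1,0): 0.28·log₂(1.1485) = 0.05592
  (1,1): 0.18·log₂(0.8326) = -0.04759
  (2,0): 0.25·log₂(0.8735) = -0.04877
  (2,1): 0.29·log₂(1.1426) = 0.05578
Sum = 0.0153 bits.

0.0153 bits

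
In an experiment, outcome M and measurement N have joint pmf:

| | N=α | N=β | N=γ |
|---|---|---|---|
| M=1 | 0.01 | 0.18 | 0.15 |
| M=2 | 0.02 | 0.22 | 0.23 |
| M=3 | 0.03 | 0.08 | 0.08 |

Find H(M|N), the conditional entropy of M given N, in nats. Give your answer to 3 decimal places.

1.020 nats

Marginals: p(M) = (0.3400, 0.4700, 0.1900), p(N) = (0.0600, 0.4800, 0.4600).
H(M|N) = Σ p(N) · H(M|N=·).
  N=α: p=0.0600, H(M|N=α) = 1.0114
  N=β: p=0.4800, H(M|N=β) = 1.0240
  N=γ: p=0.4600, H(M|N=γ) = 1.0162
Weighted sum = 1.020 nats.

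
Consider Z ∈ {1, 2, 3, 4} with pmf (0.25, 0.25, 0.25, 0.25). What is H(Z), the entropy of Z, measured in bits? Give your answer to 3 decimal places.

H(Z) = −Σ p·log₂ p.
  −(0.25)·log₂(0.25) = 0.5000
  −(0.25)·log₂(0.25) = 0.5000
  −(0.25)·log₂(0.25) = 0.5000
  −(0.25)·log₂(0.25) = 0.5000
Sum: 0.5000 + 0.5000 + 0.5000 + 0.5000 = 2.000 bits.

2.000 bits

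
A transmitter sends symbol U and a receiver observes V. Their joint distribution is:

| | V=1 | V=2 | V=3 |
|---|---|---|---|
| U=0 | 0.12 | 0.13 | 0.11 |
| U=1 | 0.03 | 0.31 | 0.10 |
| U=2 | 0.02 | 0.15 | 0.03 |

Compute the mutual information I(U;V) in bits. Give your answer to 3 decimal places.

0.111 bits

Marginals: p(U) = (0.3600, 0.4400, 0.2000), p(V) = (0.1700, 0.5900, 0.2400).
I(U;V) = H(U) + H(V) − H(U,V).
H(U) = 1.5161, H(V) = 1.3778, H(U,V) = 2.7829.
I(U;V) = 1.5161 + 1.3778 − 2.7829 = 0.111 bits.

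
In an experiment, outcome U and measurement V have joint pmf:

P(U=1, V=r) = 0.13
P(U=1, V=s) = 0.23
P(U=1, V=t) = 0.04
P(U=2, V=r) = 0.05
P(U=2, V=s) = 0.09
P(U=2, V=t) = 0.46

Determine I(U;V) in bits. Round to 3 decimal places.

Marginals: p(U) = (0.4000, 0.6000), p(V) = (0.1800, 0.3200, 0.5000).
I(U;V) = Σ p(x,y)·log₂[p(x,y)/(p(x)p(y))].
  (1,r): 0.13·log₂(1.8056) = 0.1108
  (1,s): 0.23·log₂(1.7969) = 0.1945
  (1,t): 0.04·log₂(0.2000) = -0.0929
  (2,r): 0.05·log₂(0.4630) = -0.0556
  (2,s): 0.09·log₂(0.4688) = -0.0984
  (2,t): 0.46·log₂(1.5333) = 0.2837
Sum = 0.342 bits.

0.342 bits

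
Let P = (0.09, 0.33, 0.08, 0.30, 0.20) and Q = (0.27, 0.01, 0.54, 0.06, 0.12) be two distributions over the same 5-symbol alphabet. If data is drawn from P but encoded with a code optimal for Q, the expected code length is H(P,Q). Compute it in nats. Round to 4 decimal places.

2.9549 nats

H(P,Q) = −Σ p·ln q.
  −0.09·ln(0.27) = 0.11784
  −0.33·ln(0.01) = 1.51971
  −0.08·ln(0.54) = 0.04929
  −0.30·ln(0.06) = 0.84402
  −0.20·ln(0.12) = 0.42405
H(P,Q) = 2.9549 nats.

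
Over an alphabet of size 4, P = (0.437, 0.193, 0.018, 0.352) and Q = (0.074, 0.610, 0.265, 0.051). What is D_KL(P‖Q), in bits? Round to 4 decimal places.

D(P‖Q) = Σ p·log₂(p/q).
  0.437·log₂(0.437/0.074) = 1.11961
  0.193·log₂(0.193/0.610) = -0.32042
  0.018·log₂(0.018/0.265) = -0.06984
  0.352·log₂(0.352/0.051) = 0.98103
D(P‖Q) = 1.7104 bits.

1.7104 bits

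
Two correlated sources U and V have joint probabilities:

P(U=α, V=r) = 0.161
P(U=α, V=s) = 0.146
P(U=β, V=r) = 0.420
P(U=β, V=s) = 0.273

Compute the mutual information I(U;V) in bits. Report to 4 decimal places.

Marginals: p(U) = (0.3070, 0.6930), p(V) = (0.5810, 0.4190).
I(U;V) = H(U) + H(V) − H(U,V).
H(U) = 0.8897, H(V) = 0.9810, H(U,V) = 1.8665.
I(U;V) = 0.8897 + 0.9810 − 1.8665 = 0.0042 bits.

0.0042 bits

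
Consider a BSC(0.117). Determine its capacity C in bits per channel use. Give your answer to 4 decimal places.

Binary symmetric channel: C = 1 − h₂(ε) where h₂ is the binary entropy function.
h₂(0.117) = −0.117·log₂0.117 − 0.883·log₂0.883 = 0.5207.
C = 1 − 0.5207 = 0.4793 bits per channel use.

0.4793 bits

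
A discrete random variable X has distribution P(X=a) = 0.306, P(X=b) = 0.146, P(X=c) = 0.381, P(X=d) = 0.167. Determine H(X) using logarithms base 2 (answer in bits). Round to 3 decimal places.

H(X) = −Σ p·log₂ p.
  −(0.306)·log₂(0.306) = 0.5228
  −(0.146)·log₂(0.146) = 0.4053
  −(0.381)·log₂(0.381) = 0.5304
  −(0.167)·log₂(0.167) = 0.4312
Sum: 0.5228 + 0.4053 + 0.5304 + 0.4312 = 1.890 bits.

1.890 bits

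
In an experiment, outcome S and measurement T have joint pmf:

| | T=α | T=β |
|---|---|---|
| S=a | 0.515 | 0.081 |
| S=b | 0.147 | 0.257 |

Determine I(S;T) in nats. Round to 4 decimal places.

Marginals: p(S) = (0.5960, 0.4040), p(T) = (0.6620, 0.3380).
I(S;T) = H(S) + H(T) − H(S,T).
H(S) = 0.6746, H(T) = 0.6397, H(S,T) = 1.1764.
I(S;T) = 0.6746 + 0.6397 − 1.1764 = 0.1379 nats.

0.1379 nats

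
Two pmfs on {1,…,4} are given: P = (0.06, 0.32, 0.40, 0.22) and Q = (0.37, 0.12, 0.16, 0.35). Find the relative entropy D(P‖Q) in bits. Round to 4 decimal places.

0.6767 bits

D(P‖Q) = Σ p·log₂(p/q).
  0.06·log₂(0.06/0.37) = -0.15747
  0.32·log₂(0.32/0.12) = 0.45281
  0.40·log₂(0.40/0.16) = 0.52877
  0.22·log₂(0.22/0.35) = -0.14737
D(P‖Q) = 0.6767 bits.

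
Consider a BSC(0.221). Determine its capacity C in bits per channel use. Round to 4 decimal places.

0.2380 bits

Binary symmetric channel: C = 1 − h₂(ε) where h₂ is the binary entropy function.
h₂(0.221) = −0.221·log₂0.221 − 0.779·log₂0.779 = 0.7620.
C = 1 − 0.7620 = 0.2380 bits per channel use.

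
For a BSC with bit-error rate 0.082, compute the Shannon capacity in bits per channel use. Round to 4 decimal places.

Binary symmetric channel: C = 1 − h₂(ε) where h₂ is the binary entropy function.
h₂(0.082) = −0.082·log₂0.082 − 0.918·log₂0.918 = 0.4092.
C = 1 − 0.4092 = 0.5908 bits per channel use.

0.5908 bits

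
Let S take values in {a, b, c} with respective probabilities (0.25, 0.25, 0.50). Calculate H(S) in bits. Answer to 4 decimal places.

1.5000 bits

H(S) = −Σ p·log₂ p.
  −(0.25)·log₂(0.25) = 0.50000
  −(0.25)·log₂(0.25) = 0.50000
  −(0.50)·log₂(0.50) = 0.50000
Sum: 0.50000 + 0.50000 + 0.50000 = 1.5000 bits.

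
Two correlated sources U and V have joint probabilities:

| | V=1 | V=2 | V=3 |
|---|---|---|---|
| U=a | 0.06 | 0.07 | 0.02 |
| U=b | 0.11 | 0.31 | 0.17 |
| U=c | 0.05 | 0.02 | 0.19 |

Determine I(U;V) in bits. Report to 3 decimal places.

Marginals: p(U) = (0.1500, 0.5900, 0.2600), p(V) = (0.2200, 0.4000, 0.3800).
I(U;V) = H(U) + H(V) − H(U,V).
H(U) = 1.3649, H(V) = 1.5398, H(U,V) = 2.7178.
I(U;V) = 1.3649 + 1.5398 − 2.7178 = 0.187 bits.

0.187 bits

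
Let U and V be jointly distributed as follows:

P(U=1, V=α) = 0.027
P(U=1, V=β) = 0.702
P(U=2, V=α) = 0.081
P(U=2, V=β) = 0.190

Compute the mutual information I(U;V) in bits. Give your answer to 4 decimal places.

0.0888 bits

Marginals: p(U) = (0.7290, 0.2710), p(V) = (0.1080, 0.8920).
I(U;V) = Σ p(x,y)·log₂[p(x,y)/(p(x)p(y))].
  (1,α): 0.027·log₂(0.3429) = -0.04169
  (1,β): 0.702·log₂(1.0796) = 0.07753
  (2,α): 0.081·log₂(2.7675) = 0.11896
  (2,β): 0.190·log₂(0.7860) = -0.06601
Sum = 0.0888 bits.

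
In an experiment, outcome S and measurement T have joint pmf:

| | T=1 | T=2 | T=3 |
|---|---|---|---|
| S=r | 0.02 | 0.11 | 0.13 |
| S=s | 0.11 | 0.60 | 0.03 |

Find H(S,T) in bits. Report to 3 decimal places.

1.790 bits

H(S,T) = −Σ p(x,y)·log₂ p(x,y) over all 6 cells.
  cell (r,1): −0.02·log₂0.02 = 0.1129
  cell (r,2): −0.11·log₂0.11 = 0.3503
  cell (r,3): −0.13·log₂0.13 = 0.3826
  cell (s,1): −0.11·log₂0.11 = 0.3503
  cell (s,2): −0.60·log₂0.60 = 0.4422
  cell (s,3): −0.03·log₂0.03 = 0.1518
Sum = 1.790 bits.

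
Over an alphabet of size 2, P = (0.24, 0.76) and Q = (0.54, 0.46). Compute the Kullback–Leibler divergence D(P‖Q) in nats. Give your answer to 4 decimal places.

0.1870 nats

D(P‖Q) = Σ p·ln(p/q).
  0.24·ln(0.24/0.54) = -0.19462
  0.76·ln(0.76/0.46) = 0.38159
D(P‖Q) = 0.1870 nats.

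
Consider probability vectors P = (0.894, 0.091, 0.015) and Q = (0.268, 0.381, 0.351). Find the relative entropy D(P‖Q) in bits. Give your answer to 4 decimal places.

1.2976 bits

D(P‖Q) = Σ p·log₂(p/q).
  0.894·log₂(0.894/0.268) = 1.55381
  0.091·log₂(0.091/0.381) = -0.18799
  0.015·log₂(0.015/0.351) = -0.06823
D(P‖Q) = 1.2976 bits.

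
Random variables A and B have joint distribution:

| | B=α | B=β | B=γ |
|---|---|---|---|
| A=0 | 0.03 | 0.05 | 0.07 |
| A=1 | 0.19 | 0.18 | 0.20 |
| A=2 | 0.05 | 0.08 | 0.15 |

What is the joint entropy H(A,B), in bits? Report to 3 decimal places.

H(A,B) = −Σ p(x,y)·log₂ p(x,y) over all 9 cells.
  cell (0,α): −0.03·log₂0.03 = 0.1518
  cell (0,β): −0.05·log₂0.05 = 0.2161
  cell (0,γ): −0.07·log₂0.07 = 0.2686
  cell (1,α): −0.19·log₂0.19 = 0.4552
  cell (1,β): −0.18·log₂0.18 = 0.4453
  cell (1,γ): −0.20·log₂0.20 = 0.4644
  cell (2,α): −0.05·log₂0.05 = 0.2161
  cell (2,β): −0.08·log₂0.08 = 0.2915
  cell (2,γ): −0.15·log₂0.15 = 0.4105
Sum = 2.919 bits.

2.919 bits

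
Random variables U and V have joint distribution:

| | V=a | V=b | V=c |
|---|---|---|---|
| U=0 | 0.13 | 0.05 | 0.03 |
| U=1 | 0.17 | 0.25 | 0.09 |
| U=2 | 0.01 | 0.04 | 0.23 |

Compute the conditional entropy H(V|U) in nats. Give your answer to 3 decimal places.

0.870 nats

Chain rule: H(V|U) = H(U,V) − H(U).
Marginals: p(U) = (0.2100, 0.5100, 0.2800), p(V) = (0.3100, 0.3400, 0.3500).
H(U,V) = 1.8976 nats; H(U) = 1.0276 nats.
H(V|U) = 1.8976 − 1.0276 = 0.870 nats.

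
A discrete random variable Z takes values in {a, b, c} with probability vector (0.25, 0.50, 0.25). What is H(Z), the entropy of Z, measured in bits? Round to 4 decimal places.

1.5000 bits

H(Z) = −Σ p·log₂ p.
  −(0.25)·log₂(0.25) = 0.50000
  −(0.50)·log₂(0.50) = 0.50000
  −(0.25)·log₂(0.25) = 0.50000
Sum: 0.50000 + 0.50000 + 0.50000 = 1.5000 bits.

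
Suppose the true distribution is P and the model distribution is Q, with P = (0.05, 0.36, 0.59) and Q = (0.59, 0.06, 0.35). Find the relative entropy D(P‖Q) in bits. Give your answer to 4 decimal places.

D(P‖Q) = Σ p·log₂(p/q).
  0.05·log₂(0.05/0.59) = -0.17804
  0.36·log₂(0.36/0.06) = 0.93059
  0.59·log₂(0.59/0.35) = 0.44448
D(P‖Q) = 1.1970 bits.

1.1970 bits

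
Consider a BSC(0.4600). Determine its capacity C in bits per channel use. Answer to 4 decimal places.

Binary symmetric channel: C = 1 − h₂(ε) where h₂ is the binary entropy function.
h₂(0.4600) = −0.4600·log₂0.4600 − 0.5400·log₂0.5400 = 0.9954.
C = 1 − 0.9954 = 0.0046 bits per channel use.

0.0046 bits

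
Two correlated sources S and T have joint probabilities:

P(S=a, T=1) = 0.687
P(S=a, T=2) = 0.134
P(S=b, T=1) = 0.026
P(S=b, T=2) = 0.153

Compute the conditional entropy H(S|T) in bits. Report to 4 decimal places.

0.4471 bits

Marginals: p(S) = (0.8210, 0.1790), p(T) = (0.7130, 0.2870).
H(S|T) = Σ p(T) · H(S|T=·).
  T=1: p=0.7130, H(S|T=1) = 0.2258
  T=2: p=0.2870, H(S|T=2) = 0.9968
Weighted sum = 0.4471 bits.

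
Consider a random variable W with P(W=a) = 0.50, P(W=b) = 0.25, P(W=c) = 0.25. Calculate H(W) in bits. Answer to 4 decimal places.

H(W) = −Σ p·log₂ p.
  −(0.50)·log₂(0.50) = 0.50000
  −(0.25)·log₂(0.25) = 0.50000
  −(0.25)·log₂(0.25) = 0.50000
Sum: 0.50000 + 0.50000 + 0.50000 = 1.5000 bits.

1.5000 bits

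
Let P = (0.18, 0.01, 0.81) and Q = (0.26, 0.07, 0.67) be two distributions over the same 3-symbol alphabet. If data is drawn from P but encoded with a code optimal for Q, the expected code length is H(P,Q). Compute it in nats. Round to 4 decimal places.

0.5935 nats

H(P,Q) = −Σ p·ln q.
  −0.18·ln(0.26) = 0.24247
  −0.01·ln(0.07) = 0.02659
  −0.81·ln(0.67) = 0.32439
H(P,Q) = 0.5935 nats.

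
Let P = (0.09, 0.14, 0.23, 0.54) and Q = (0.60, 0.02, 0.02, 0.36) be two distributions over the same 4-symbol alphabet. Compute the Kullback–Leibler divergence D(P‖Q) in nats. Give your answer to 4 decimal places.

0.8824 nats

D(P‖Q) = Σ p·ln(p/q).
  0.09·ln(0.09/0.60) = -0.17074
  0.14·ln(0.14/0.02) = 0.27243
  0.23·ln(0.23/0.02) = 0.56174
  0.54·ln(0.54/0.36) = 0.21895
D(P‖Q) = 0.8824 nats.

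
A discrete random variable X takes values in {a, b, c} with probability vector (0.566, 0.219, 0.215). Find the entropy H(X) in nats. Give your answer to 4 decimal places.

0.9852 nats

H(X) = −Σ p·ln p.
  −(0.566)·ln(0.566) = 0.32215
  −(0.219)·ln(0.219) = 0.33259
  −(0.215)·ln(0.215) = 0.33048
Sum: 0.32215 + 0.33259 + 0.33048 = 0.9852 nats.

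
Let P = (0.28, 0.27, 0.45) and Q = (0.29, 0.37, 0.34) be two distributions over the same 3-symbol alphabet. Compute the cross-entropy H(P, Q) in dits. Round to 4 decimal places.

H(P,Q) = −Σ p·log₁₀ q.
  −0.28·log₁₀(0.29) = 0.15053
  −0.27·log₁₀(0.37) = 0.11659
  −0.45·log₁₀(0.34) = 0.21083
H(P,Q) = 0.4779 dits.

0.4779 dits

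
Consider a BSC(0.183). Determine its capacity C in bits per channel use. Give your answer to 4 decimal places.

Binary symmetric channel: C = 1 − h₂(ε) where h₂ is the binary entropy function.
h₂(0.183) = −0.183·log₂0.183 − 0.817·log₂0.817 = 0.6866.
C = 1 − 0.6866 = 0.3134 bits per channel use.

0.3134 bits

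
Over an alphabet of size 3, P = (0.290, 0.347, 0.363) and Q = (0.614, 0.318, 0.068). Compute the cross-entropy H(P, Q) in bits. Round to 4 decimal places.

2.1855 bits

H(P,Q) = −Σ p·log₂ q.
  −0.290·log₂(0.614) = 0.20407
  −0.347·log₂(0.318) = 0.57356
  −0.363·log₂(0.068) = 1.40783
H(P,Q) = 2.1855 bits.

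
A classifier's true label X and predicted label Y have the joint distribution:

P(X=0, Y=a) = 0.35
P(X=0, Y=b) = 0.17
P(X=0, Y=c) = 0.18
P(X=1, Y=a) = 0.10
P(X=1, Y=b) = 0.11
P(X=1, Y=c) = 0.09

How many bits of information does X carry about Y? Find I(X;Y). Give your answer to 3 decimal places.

0.019 bits

Marginals: p(X) = (0.7000, 0.3000), p(Y) = (0.4500, 0.2800, 0.2700).
I(X;Y) = H(X) + H(Y) − H(X,Y).
H(X) = 0.8813, H(Y) = 1.5426, H(X,Y) = 2.4051.
I(X;Y) = 0.8813 + 1.5426 − 2.4051 = 0.019 bits.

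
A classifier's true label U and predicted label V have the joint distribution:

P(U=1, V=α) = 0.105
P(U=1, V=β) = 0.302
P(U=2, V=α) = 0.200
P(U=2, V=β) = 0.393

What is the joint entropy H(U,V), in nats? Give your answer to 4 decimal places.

1.2872 nats

H(U,V) = −Σ p(x,y)·ln p(x,y) over all 4 cells.
  cell (1,α): −0.105·ln0.105 = 0.23665
  cell (1,β): −0.302·ln0.302 = 0.36159
  cell (2,α): −0.200·ln0.200 = 0.32189
  cell (2,β): −0.393·ln0.393 = 0.36704
Sum = 1.2872 nats.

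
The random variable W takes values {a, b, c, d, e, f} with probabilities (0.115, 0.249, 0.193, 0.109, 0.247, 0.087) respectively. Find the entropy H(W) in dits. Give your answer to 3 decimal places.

H(W) = −Σ p·log₁₀ p.
  −(0.115)·log₁₀(0.115) = 0.1080
  −(0.249)·log₁₀(0.249) = 0.1503
  −(0.193)·log₁₀(0.193) = 0.1379
  −(0.109)·log₁₀(0.109) = 0.1049
  −(0.247)·log₁₀(0.247) = 0.1500
  −(0.087)·log₁₀(0.087) = 0.0923
Sum: 0.1080 + 0.1503 + 0.1379 + 0.1049 + 0.1500 + 0.0923 = 0.743 dits.

0.743 dits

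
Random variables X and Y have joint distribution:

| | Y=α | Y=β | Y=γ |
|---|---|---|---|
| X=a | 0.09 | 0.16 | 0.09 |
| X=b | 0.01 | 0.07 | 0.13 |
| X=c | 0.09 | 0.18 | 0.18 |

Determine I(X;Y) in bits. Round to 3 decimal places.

0.063 bits

Marginals: p(X) = (0.3400, 0.2100, 0.4500), p(Y) = (0.1900, 0.4100, 0.4000).
I(X;Y) = H(X) + H(Y) − H(X,Y).
H(X) = 1.5204, H(Y) = 1.5114, H(X,Y) = 2.9692.
I(X;Y) = 1.5204 + 1.5114 − 2.9692 = 0.063 bits.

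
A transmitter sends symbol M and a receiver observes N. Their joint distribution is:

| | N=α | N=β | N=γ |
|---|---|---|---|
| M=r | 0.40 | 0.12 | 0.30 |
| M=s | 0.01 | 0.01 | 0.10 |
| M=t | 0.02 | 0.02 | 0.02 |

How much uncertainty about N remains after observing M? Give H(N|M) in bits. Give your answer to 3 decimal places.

Chain rule: H(N|M) = H(M,N) − H(M).
Marginals: p(M) = (0.8200, 0.1200, 0.0600), p(N) = (0.4300, 0.1500, 0.4200).
H(M,N) = 2.2206 bits; H(M) = 0.8454 bits.
H(N|M) = 2.2206 − 0.8454 = 1.375 bits.

1.375 bits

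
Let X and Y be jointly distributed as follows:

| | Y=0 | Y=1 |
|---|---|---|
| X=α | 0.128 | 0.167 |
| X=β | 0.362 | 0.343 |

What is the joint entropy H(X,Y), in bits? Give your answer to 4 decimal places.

1.8710 bits

H(X,Y) = −Σ p(x,y)·log₂ p(x,y) over all 4 cells.
  cell (α,0): −0.128·log₂0.128 = 0.37962
  cell (α,1): −0.167·log₂0.167 = 0.43121
  cell (β,0): −0.362·log₂0.362 = 0.53067
  cell (β,1): −0.343·log₂0.343 = 0.52950
Sum = 1.8710 bits.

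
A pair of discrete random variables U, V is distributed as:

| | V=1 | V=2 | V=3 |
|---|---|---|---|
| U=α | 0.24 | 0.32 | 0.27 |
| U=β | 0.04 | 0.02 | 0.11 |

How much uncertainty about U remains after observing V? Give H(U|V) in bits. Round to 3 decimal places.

0.605 bits

Chain rule: H(U|V) = H(U,V) − H(V).
Marginals: p(U) = (0.8300, 0.1700), p(V) = (0.2800, 0.3400, 0.3800).
H(U,V) = 2.1791 bits; H(V) = 1.5738 bits.
H(U|V) = 2.1791 − 1.5738 = 0.605 bits.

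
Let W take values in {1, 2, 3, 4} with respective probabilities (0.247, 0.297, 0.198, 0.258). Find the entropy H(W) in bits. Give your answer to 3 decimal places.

1.985 bits

H(W) = −Σ p·log₂ p.
  −(0.247)·log₂(0.247) = 0.4983
  −(0.297)·log₂(0.297) = 0.5202
  −(0.198)·log₂(0.198) = 0.4626
  −(0.258)·log₂(0.258) = 0.5043
Sum: 0.4983 + 0.5202 + 0.4626 + 0.5043 = 1.985 bits.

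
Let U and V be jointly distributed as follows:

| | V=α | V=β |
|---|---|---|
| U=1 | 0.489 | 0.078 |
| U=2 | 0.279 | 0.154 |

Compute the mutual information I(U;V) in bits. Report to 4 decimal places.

0.0473 bits

Marginals: p(U) = (0.5670, 0.4330), p(V) = (0.7680, 0.2320).
I(U;V) = H(U) + H(V) − H(U,V).
H(U) = 0.9870, H(V) = 0.7815, H(U,V) = 1.7212.
I(U;V) = 0.9870 + 0.7815 − 1.7212 = 0.0473 bits.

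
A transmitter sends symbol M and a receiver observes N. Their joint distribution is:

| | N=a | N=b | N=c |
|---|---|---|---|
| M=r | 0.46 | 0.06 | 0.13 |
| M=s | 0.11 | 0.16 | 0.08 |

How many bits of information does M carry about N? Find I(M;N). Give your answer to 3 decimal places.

0.143 bits

Marginals: p(M) = (0.6500, 0.3500), p(N) = (0.5700, 0.2200, 0.2100).
I(M;N) = Σ p(x,y)·log₂[p(x,y)/(p(x)p(y))].
  (r,a): 0.46·log₂(1.2416) = 0.1436
  (r,b): 0.06·log₂(0.4196) = -0.0752
  (r,c): 0.13·log₂(0.9524) = -0.0092
  (s,a): 0.11·log₂(0.5514) = -0.0945
  (s,b): 0.16·log₂(2.0779) = 0.1688
  (s,c): 0.08·log₂(1.0884) = 0.0098
Sum = 0.143 bits.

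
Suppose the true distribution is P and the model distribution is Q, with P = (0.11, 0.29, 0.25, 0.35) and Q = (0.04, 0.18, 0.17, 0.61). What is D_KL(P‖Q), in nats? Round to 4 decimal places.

0.1516 nats

D(P‖Q) = Σ p·ln(p/q).
  0.11·ln(0.11/0.04) = 0.11128
  0.29·ln(0.29/0.18) = 0.13831
  0.25·ln(0.25/0.17) = 0.09642
  0.35·ln(0.35/0.61) = -0.19443
D(P‖Q) = 0.1516 nats.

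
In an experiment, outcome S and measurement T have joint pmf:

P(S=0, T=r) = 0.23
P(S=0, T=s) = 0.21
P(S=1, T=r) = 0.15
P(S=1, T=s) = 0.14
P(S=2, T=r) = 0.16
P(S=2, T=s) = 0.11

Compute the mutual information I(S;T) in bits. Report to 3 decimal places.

0.003 bits

Marginals: p(S) = (0.4400, 0.2900, 0.2700), p(T) = (0.5400, 0.4600).
I(S;T) = Σ p(x,y)·log₂[p(x,y)/(p(x)p(y))].
  (0,r): 0.23·log₂(0.9680) = -0.0108
  (0,s): 0.21·log₂(1.0375) = 0.0112
  (1,r): 0.15·log₂(0.9579) = -0.0093
  (1,s): 0.14·log₂(1.0495) = 0.0098
  (2,r): 0.16·log₂(1.0974) = 0.0215
  (2,s): 0.11·log₂(0.8857) = -0.0193
Sum = 0.003 bits.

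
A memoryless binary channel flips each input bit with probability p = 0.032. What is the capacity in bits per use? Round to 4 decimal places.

0.7957 bits

Binary symmetric channel: C = 1 − h₂(ε) where h₂ is the binary entropy function.
h₂(0.032) = −0.032·log₂0.032 − 0.968·log₂0.968 = 0.2043.
C = 1 − 0.2043 = 0.7957 bits per channel use.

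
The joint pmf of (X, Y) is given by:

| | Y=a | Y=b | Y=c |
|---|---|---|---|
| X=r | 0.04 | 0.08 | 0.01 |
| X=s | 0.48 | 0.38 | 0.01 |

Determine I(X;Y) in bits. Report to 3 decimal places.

Marginals: p(X) = (0.1300, 0.8700), p(Y) = (0.5200, 0.4600, 0.0200).
I(X;Y) = H(X) + H(Y) − H(X,Y).
H(X) = 0.5574, H(Y) = 1.1188, H(X,Y) = 1.6489.
I(X;Y) = 0.5574 + 1.1188 − 1.6489 = 0.027 bits.

0.027 bits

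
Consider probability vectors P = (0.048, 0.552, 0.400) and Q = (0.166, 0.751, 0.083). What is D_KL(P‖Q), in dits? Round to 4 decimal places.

D(P‖Q) = Σ p·log₁₀(p/q).
  0.048·log₁₀(0.048/0.166) = -0.02587
  0.552·log₁₀(0.552/0.751) = -0.07380
  0.400·log₁₀(0.400/0.083) = 0.27319
D(P‖Q) = 0.1735 dits.

0.1735 dits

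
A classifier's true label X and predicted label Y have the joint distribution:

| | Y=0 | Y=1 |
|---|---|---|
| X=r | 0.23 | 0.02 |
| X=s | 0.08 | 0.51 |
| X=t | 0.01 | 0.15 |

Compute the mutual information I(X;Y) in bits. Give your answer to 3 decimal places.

0.412 bits

Marginals: p(X) = (0.2500, 0.5900, 0.1600), p(Y) = (0.3200, 0.6800).
I(X;Y) = Σ p(x,y)·log₂[p(x,y)/(p(x)p(y))].
  (r,0): 0.23·log₂(2.8750) = 0.3504
  (r,1): 0.02·log₂(0.1176) = -0.0617
  (s,0): 0.08·log₂(0.4237) = -0.0991
  (s,1): 0.51·log₂(1.2712) = 0.1765
  (t,0): 0.01·log₂(0.1953) = -0.0236
  (t,1): 0.15·log₂(1.3787) = 0.0695
Sum = 0.412 bits.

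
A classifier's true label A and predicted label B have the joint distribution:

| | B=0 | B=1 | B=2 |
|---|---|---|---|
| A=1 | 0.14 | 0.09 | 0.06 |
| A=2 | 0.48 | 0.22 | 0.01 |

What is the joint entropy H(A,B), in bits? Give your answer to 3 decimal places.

2.009 bits

H(A,B) = −Σ p(x,y)·log₂ p(x,y) over all 6 cells.
  cell (1,0): −0.14·log₂0.14 = 0.3971
  cell (1,1): −0.09·log₂0.09 = 0.3127
  cell (1,2): −0.06·log₂0.06 = 0.2435
  cell (2,0): −0.48·log₂0.48 = 0.5083
  cell (2,1): −0.22·log₂0.22 = 0.4806
  cell (2,2): −0.01·log₂0.01 = 0.0664
Sum = 2.009 bits.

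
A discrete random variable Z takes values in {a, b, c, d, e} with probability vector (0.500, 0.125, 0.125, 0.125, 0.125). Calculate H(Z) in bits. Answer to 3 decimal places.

2.000 bits

H(Z) = −Σ p·log₂ p.
  −(0.500)·log₂(0.500) = 0.5000
  −(0.125)·log₂(0.125) = 0.3750
  −(0.125)·log₂(0.125) = 0.3750
  −(0.125)·log₂(0.125) = 0.3750
  −(0.125)·log₂(0.125) = 0.3750
Sum: 0.5000 + 0.3750 + 0.3750 + 0.3750 + 0.3750 = 2.000 bits.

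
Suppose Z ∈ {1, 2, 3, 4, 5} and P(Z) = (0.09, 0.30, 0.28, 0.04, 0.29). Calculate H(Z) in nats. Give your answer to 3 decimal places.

1.422 nats

H(Z) = −Σ p·ln p.
  −(0.09)·ln(0.09) = 0.2167
  −(0.30)·ln(0.30) = 0.3612
  −(0.28)·ln(0.28) = 0.3564
  −(0.04)·ln(0.04) = 0.1288
  −(0.29)·ln(0.29) = 0.3590
Sum: 0.2167 + 0.3612 + 0.3564 + 0.1288 + 0.3590 = 1.422 nats.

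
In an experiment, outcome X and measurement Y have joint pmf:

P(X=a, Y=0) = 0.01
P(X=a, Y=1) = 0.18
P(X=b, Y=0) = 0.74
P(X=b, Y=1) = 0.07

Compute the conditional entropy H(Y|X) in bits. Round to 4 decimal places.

0.4003 bits

Marginals: p(X) = (0.1900, 0.8100), p(Y) = (0.7500, 0.2500).
H(Y|X) = Σ p(X) · H(Y|X=·).
  X=a: p=0.1900, H(Y|X=a) = 0.2975
  X=b: p=0.8100, H(Y|X=b) = 0.4244
Weighted sum = 0.4003 bits.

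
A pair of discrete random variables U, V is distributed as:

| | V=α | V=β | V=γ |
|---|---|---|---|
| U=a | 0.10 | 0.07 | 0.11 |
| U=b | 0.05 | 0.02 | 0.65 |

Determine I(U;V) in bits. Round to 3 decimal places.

Marginals: p(U) = (0.2800, 0.7200), p(V) = (0.1500, 0.0900, 0.7600).
I(U;V) = Σ p(x,y)·log₂[p(x,y)/(p(x)p(y))].
  (a,α): 0.10·log₂(2.3810) = 0.1252
  (a,β): 0.07·log₂(2.7778) = 0.1032
  (a,γ): 0.11·log₂(0.5169) = -0.1047
  (b,α): 0.05·log₂(0.4630) = -0.0556
  (b,β): 0.02·log₂(0.3086) = -0.0339
  (b,γ): 0.65·log₂(1.1879) = 0.1614
Sum = 0.196 bits.

0.196 bits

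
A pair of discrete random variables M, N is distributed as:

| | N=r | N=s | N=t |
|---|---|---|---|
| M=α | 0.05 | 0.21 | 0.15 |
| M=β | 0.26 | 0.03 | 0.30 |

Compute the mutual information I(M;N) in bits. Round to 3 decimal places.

0.235 bits

Marginals: p(M) = (0.4100, 0.5900), p(N) = (0.3100, 0.2400, 0.4500).
I(M;N) = Σ p(x,y)·log₂[p(x,y)/(p(x)p(y))].
  (α,r): 0.05·log₂(0.3934) = -0.0673
  (α,s): 0.21·log₂(2.1341) = 0.2297
  (α,t): 0.15·log₂(0.8130) = -0.0448
  (β,r): 0.26·log₂(1.4215) = 0.1319
  (β,s): 0.03·log₂(0.2119) = -0.0672
  (β,t): 0.30·log₂(1.1299) = 0.0529
Sum = 0.235 bits.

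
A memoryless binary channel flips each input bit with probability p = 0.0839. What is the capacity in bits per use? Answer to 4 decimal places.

Binary symmetric channel: C = 1 − h₂(ε) where h₂ is the binary entropy function.
h₂(0.0839) = −0.0839·log₂0.0839 − 0.9161·log₂0.9161 = 0.4158.
C = 1 − 0.4158 = 0.5842 bits per channel use.

0.5842 bits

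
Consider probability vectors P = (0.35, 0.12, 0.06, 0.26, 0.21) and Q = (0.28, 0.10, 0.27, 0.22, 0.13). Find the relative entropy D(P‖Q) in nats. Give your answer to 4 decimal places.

0.1539 nats

D(P‖Q) = Σ p·ln(p/q).
  0.35·ln(0.35/0.28) = 0.07810
  0.12·ln(0.12/0.10) = 0.02188
  0.06·ln(0.06/0.27) = -0.09024
  0.26·ln(0.26/0.22) = 0.04343
  0.21·ln(0.21/0.13) = 0.10071
D(P‖Q) = 0.1539 nats.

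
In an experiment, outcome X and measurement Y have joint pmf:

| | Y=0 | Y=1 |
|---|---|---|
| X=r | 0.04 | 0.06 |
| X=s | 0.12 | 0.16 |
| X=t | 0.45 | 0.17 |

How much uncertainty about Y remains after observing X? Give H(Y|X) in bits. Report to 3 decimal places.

Marginals: p(X) = (0.1000, 0.2800, 0.6200), p(Y) = (0.6100, 0.3900).
H(Y|X) = Σ p(X) · H(Y|X=·).
  X=r: p=0.1000, H(Y|X=r) = 0.9710
  X=s: p=0.2800, H(Y|X=s) = 0.9852
  X=t: p=0.6200, H(Y|X=t) = 0.8474
Weighted sum = 0.898 bits.

0.898 bits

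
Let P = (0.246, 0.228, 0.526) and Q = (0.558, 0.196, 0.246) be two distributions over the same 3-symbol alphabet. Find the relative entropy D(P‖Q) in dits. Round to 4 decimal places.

0.1011 dits

D(P‖Q) = Σ p·log₁₀(p/q).
  0.246·log₁₀(0.246/0.558) = -0.08750
  0.228·log₁₀(0.228/0.196) = 0.01497
  0.526·log₁₀(0.526/0.246) = 0.17361
D(P‖Q) = 0.1011 dits.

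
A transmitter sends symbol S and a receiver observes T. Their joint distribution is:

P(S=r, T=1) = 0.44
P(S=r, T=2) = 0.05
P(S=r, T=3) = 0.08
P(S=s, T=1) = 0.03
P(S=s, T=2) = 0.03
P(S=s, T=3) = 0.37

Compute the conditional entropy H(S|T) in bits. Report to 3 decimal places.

Chain rule: H(S|T) = H(S,T) − H(T).
Marginals: p(S) = (0.5700, 0.4300), p(T) = (0.4700, 0.0800, 0.4500).
H(S,T) = 1.8630 bits; H(T) = 1.3219 bits.
H(S|T) = 1.8630 − 1.3219 = 0.541 bits.

0.541 bits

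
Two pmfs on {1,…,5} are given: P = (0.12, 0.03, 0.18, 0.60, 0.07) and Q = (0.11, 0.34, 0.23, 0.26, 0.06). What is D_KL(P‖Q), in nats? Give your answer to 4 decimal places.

D(P‖Q) = Σ p·ln(p/q).
  0.12·ln(0.12/0.11) = 0.01044
  0.03·ln(0.03/0.34) = -0.07283
  0.18·ln(0.18/0.23) = -0.04412
  0.60·ln(0.60/0.26) = 0.50175
  0.07·ln(0.07/0.06) = 0.01079
D(P‖Q) = 0.4060 nats.

0.4060 nats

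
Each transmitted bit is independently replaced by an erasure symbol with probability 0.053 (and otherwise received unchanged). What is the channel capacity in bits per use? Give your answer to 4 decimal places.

0.9470 bits

Binary erasure channel: capacity C = 1 − ε.
C = 1 − 0.053 = 0.9470 bits per channel use.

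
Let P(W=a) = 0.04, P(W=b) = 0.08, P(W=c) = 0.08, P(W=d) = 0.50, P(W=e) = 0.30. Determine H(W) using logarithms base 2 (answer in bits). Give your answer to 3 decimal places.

H(W) = −Σ p·log₂ p.
  −(0.04)·log₂(0.04) = 0.1858
  −(0.08)·log₂(0.08) = 0.2915
  −(0.08)·log₂(0.08) = 0.2915
  −(0.50)·log₂(0.50) = 0.5000
  −(0.30)·log₂(0.30) = 0.5211
Sum: 0.1858 + 0.2915 + 0.2915 + 0.5000 + 0.5211 = 1.790 bits.

1.790 bits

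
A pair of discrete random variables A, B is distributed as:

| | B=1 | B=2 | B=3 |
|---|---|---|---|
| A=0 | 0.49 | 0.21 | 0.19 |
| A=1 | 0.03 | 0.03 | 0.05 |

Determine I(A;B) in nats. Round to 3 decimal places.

0.019 nats

Marginals: p(A) = (0.8900, 0.1100), p(B) = (0.5200, 0.2400, 0.2400).
I(A;B) = H(A) + H(B) − H(A,B).
H(A) = 0.3465, H(B) = 1.0251, H(A,B) = 1.3530.
I(A;B) = 0.3465 + 1.0251 − 1.3530 = 0.019 nats.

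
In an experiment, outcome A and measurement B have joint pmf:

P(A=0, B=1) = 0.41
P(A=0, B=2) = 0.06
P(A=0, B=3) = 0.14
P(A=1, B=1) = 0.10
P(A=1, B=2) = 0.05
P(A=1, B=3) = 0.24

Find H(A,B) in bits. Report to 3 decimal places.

H(A,B) = −Σ p(x,y)·log₂ p(x,y) over all 6 cells.
  cell (0,1): −0.41·log₂0.41 = 0.5274
  cell (0,2): −0.06·log₂0.06 = 0.2435
  cell (0,3): −0.14·log₂0.14 = 0.3971
  cell (1,1): −0.10·log₂0.10 = 0.3322
  cell (1,2): −0.05·log₂0.05 = 0.2161
  cell (1,3): −0.24·log₂0.24 = 0.4941
Sum = 2.210 bits.

2.210 bits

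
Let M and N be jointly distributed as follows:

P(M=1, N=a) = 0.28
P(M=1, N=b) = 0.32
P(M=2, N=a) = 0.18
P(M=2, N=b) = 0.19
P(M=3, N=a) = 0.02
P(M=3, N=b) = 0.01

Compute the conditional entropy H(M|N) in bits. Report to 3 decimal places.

Chain rule: H(M|N) = H(M,N) − H(N).
Marginals: p(M) = (0.6000, 0.3700, 0.0300), p(N) = (0.4800, 0.5200).
H(M,N) = 2.1201 bits; H(N) = 0.9988 bits.
H(M|N) = 2.1201 − 0.9988 = 1.121 bits.

1.121 bits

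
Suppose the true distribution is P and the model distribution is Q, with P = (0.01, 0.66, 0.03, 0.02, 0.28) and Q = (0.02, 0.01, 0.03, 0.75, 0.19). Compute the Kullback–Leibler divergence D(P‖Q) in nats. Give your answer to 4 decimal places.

D(P‖Q) = Σ p·ln(p/q).
  0.01·ln(0.01/0.02) = -0.00693
  0.66·ln(0.66/0.01) = 2.76517
  0.03·ln(0.03/0.03) = 0.00000
  0.02·ln(0.02/0.75) = -0.07249
  0.28·ln(0.28/0.19) = 0.10857
D(P‖Q) = 2.7943 nats.

2.7943 nats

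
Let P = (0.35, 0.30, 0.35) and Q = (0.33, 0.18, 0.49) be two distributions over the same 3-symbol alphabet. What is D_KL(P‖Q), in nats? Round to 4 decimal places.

D(P‖Q) = Σ p·ln(p/q).
  0.35·ln(0.35/0.33) = 0.02059
  0.30·ln(0.30/0.18) = 0.15325
  0.35·ln(0.35/0.49) = -0.11777
D(P‖Q) = 0.0561 nats.

0.0561 nats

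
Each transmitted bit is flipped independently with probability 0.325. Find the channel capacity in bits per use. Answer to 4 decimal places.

0.0903 bits

Binary symmetric channel: C = 1 − h₂(ε) where h₂ is the binary entropy function.
h₂(0.325) = −0.325·log₂0.325 − 0.675·log₂0.675 = 0.9097.
C = 1 − 0.9097 = 0.0903 bits per channel use.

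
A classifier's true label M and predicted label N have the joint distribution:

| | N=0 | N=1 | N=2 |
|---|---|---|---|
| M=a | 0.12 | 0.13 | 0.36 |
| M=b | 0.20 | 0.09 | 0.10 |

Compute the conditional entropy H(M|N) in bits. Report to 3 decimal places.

0.868 bits

Chain rule: H(M|N) = H(M,N) − H(N).
Marginals: p(M) = (0.6100, 0.3900), p(N) = (0.3200, 0.2200, 0.4600).
H(M,N) = 2.3896 bits; H(N) = 1.5219 bits.
H(M|N) = 2.3896 − 1.5219 = 0.868 bits.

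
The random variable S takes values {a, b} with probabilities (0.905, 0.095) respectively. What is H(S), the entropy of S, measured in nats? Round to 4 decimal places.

0.3140 nats

H(S) = −Σ p·ln p.
  −(0.905)·ln(0.905) = 0.09034
  −(0.095)·ln(0.095) = 0.22362
Sum: 0.09034 + 0.22362 = 0.3140 nats.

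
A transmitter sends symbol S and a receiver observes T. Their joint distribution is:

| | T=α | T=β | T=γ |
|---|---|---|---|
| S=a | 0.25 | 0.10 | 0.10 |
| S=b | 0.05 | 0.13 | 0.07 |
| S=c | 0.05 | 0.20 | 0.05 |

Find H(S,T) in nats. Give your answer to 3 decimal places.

H(S,T) = −Σ p(x,y)·ln p(x,y) over all 9 cells.
  cell (a,α): −0.25·ln0.25 = 0.3466
  cell (a,β): −0.10·ln0.10 = 0.2303
  cell (a,γ): −0.10·ln0.10 = 0.2303
  cell (b,α): −0.05·ln0.05 = 0.1498
  cell (b,β): −0.13·ln0.13 = 0.2652
  cell (b,γ): −0.07·ln0.07 = 0.1861
  cell (c,α): −0.05·ln0.05 = 0.1498
  cell (c,β): −0.20·ln0.20 = 0.3219
  cell (c,γ): −0.05·ln0.05 = 0.1498
Sum = 2.030 nats.

2.030 nats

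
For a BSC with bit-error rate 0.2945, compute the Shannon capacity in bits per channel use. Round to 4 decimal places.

0.1255 bits

Binary symmetric channel: C = 1 − h₂(ε) where h₂ is the binary entropy function.
h₂(0.2945) = −0.2945·log₂0.2945 − 0.7055·log₂0.7055 = 0.8745.
C = 1 − 0.8745 = 0.1255 bits per channel use.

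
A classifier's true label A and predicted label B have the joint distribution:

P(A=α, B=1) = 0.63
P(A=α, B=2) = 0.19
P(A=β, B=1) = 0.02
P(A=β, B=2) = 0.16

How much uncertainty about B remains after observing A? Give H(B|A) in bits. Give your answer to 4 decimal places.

0.7310 bits

Chain rule: H(B|A) = H(A,B) − H(A).
Marginals: p(A) = (0.8200, 0.1800), p(B) = (0.6500, 0.3500).
H(A,B) = 1.4111 bits; H(A) = 0.6801 bits.
H(B|A) = 1.4111 − 0.6801 = 0.7310 bits.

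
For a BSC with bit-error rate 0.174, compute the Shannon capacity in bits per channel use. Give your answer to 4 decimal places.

0.3332 bits

Binary symmetric channel: C = 1 − h₂(ε) where h₂ is the binary entropy function.
h₂(0.174) = −0.174·log₂0.174 − 0.826·log₂0.826 = 0.6668.
C = 1 − 0.6668 = 0.3332 bits per channel use.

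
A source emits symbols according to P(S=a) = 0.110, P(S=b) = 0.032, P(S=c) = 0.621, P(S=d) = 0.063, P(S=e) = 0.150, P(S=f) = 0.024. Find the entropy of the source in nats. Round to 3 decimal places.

H(S) = −Σ p·ln p.
  −(0.110)·ln(0.110) = 0.2428
  −(0.032)·ln(0.032) = 0.1101
  −(0.621)·ln(0.621) = 0.2959
  −(0.063)·ln(0.063) = 0.1742
  −(0.150)·ln(0.150) = 0.2846
  −(0.024)·ln(0.024) = 0.0895
Sum: 0.2428 + 0.1101 + 0.2959 + 0.1742 + 0.2846 + 0.0895 = 1.197 nats.

1.197 nats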